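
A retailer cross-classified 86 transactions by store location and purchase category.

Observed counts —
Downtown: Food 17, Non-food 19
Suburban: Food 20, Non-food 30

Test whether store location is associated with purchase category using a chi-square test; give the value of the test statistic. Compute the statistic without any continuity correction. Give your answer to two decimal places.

0.45

Row totals: 36, 50. Column totals: 37, 49. Grand total N = 86.
Expected counts (row total × column total / N):
  Downtown, Food: 36×37/86 = 15.488
  Downtown, Non-food: 36×49/86 = 20.512
  Suburban, Food: 50×37/86 = 21.512
  Suburban, Non-food: 50×49/86 = 28.488
Contributions (O − E)²/E:
  (17 − 15.488)²/15.488 = 0.1476
  (19 − 20.512)²/20.512 = 0.1115
  (20 − 21.512)²/21.512 = 0.1063
  (30 − 28.488)²/28.488 = 0.0802
χ² = 0.1476 + 0.1115 + 0.1063 + 0.0802 = 0.45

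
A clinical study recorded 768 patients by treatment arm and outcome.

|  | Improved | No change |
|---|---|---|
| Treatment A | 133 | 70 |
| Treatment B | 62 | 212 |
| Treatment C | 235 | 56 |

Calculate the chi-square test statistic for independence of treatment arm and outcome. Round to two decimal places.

203.68

Row totals: 203, 274, 291. Column totals: 430, 338. Grand total N = 768.
Expected counts (row total × column total / N):
  Treatment A, Improved: 203×430/768 = 113.6589
  Treatment A, No change: 203×338/768 = 89.3411
  Treatment B, Improved: 274×430/768 = 153.4115
  Treatment B, No change: 274×338/768 = 120.5885
  Treatment C, Improved: 291×430/768 = 162.9297
  Treatment C, No change: 291×338/768 = 128.0703
Contributions (O − E)²/E:
  (133 − 113.6589)²/113.6589 = 3.2912
  (70 − 89.3411)²/89.3411 = 4.1871
  (62 − 153.4115)²/153.4115 = 54.4683
  (212 − 120.5885)²/120.5885 = 69.2940
  (235 − 162.9297)²/162.9297 = 31.8796
  (56 − 128.0703)²/128.0703 = 40.5569
χ² = 3.2912 + 4.1871 + 54.4683 + 69.2940 + 31.8796 + 40.5569 = 203.68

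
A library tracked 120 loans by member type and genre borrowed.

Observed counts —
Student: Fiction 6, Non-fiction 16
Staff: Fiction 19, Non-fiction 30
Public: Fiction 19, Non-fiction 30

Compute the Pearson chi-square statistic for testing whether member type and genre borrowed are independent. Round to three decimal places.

Row totals: 22, 49, 49. Column totals: 44, 76. Grand total N = 120.
Expected counts (row total × column total / N):
  Student, Fiction: 22×44/120 = 8.0667
  Student, Non-fiction: 22×76/120 = 13.9333
  Staff, Fiction: 49×44/120 = 17.9667
  Staff, Non-fiction: 49×76/120 = 31.0333
  Public, Fiction: 49×44/120 = 17.9667
  Public, Non-fiction: 49×76/120 = 31.0333
Contributions (O − E)²/E:
  (6 − 8.0667)²/8.0667 = 0.5295
  (16 − 13.9333)²/13.9333 = 0.3065
  (19 − 17.9667)²/17.9667 = 0.0594
  (30 − 31.0333)²/31.0333 = 0.0344
  (19 − 17.9667)²/17.9667 = 0.0594
  (30 − 31.0333)²/31.0333 = 0.0344
χ² = 0.5295 + 0.3065 + 0.0594 + 0.0344 + 0.0594 + 0.0344 = 1.024

1.024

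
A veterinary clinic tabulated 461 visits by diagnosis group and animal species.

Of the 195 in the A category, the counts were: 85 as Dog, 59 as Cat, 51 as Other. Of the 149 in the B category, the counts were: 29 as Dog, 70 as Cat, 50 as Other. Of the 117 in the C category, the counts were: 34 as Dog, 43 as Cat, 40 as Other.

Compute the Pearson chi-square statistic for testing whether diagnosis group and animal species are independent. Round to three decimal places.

Row totals: 195, 149, 117. Column totals: 148, 172, 141. Grand total N = 461.
Expected counts (row total × column total / N):
  A, Dog: 195×148/461 = 62.6030
  A, Cat: 195×172/461 = 72.7549
  A, Other: 195×141/461 = 59.6421
  B, Dog: 149×148/461 = 47.8351
  B, Cat: 149×172/461 = 55.5922
  B, Other: 149×141/461 = 45.5727
  C, Dog: 117×148/461 = 37.5618
  C, Cat: 117×172/461 = 43.6529
  C, Other: 117×141/461 = 35.7852
Contributions (O − E)²/E:
  (85 − 62.6030)²/62.6030 = 8.0128
  (59 − 72.7549)²/72.7549 = 2.6005
  (51 − 59.6421)²/59.6421 = 1.2522
  (29 − 47.8351)²/47.8351 = 7.4163
  (70 − 55.5922)²/55.5922 = 3.7341
  (50 − 45.5727)²/45.5727 = 0.4301
  (34 − 37.5618)²/37.5618 = 0.3377
  (43 − 43.6529)²/43.6529 = 0.0098
  (40 − 35.7852)²/35.7852 = 0.4964
χ² = 8.0128 + 2.6005 + 1.2522 + 7.4163 + 3.7341 + 0.4301 + 0.3377 + 0.0098 + 0.4964 = 24.290

24.290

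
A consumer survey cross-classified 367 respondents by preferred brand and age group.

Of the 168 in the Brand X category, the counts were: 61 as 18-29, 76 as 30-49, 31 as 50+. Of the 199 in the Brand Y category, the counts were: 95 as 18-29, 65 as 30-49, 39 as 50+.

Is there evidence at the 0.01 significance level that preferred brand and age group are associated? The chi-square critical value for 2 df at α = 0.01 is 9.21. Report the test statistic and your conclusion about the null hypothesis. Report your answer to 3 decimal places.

Row totals: 168, 199. Column totals: 156, 141, 70. Grand total N = 367.
Expected counts (row total × column total / N):
  Brand X, 18-29: 168×156/367 = 71.4114
  Brand X, 30-49: 168×141/367 = 64.5450
  Brand X, 50+: 168×70/367 = 32.0436
  Brand Y, 18-29: 199×156/367 = 84.5886
  Brand Y, 30-49: 199×141/367 = 76.4550
  Brand Y, 50+: 199×70/367 = 37.9564
Contributions (O − E)²/E:
  (61 − 71.4114)²/71.4114 = 1.5179
  (76 − 64.5450)²/64.5450 = 2.0330
  (31 − 32.0436)²/32.0436 = 0.0340
  (95 − 84.5886)²/84.5886 = 1.2815
  (65 − 76.4550)²/76.4550 = 1.7163
  (39 − 37.9564)²/37.9564 = 0.0287
χ² = 1.5179 + 2.0330 + 0.0340 + 1.2815 + 1.7163 + 0.0287 = 6.611
df = (2−1)(3−1) = 2. Since 6.611 < 9.21, fail to reject the null hypothesis of independence at α = 0.01.

6.611; fail to reject H₀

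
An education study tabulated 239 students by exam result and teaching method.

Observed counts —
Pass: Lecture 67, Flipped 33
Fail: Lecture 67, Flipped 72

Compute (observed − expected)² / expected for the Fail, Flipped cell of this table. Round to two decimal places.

Row total (Fail) = 139; column total (Flipped) = 105; N = 239.
Expected count E = 139 × 105 / 239 = 61.067.
Contribution = (O − E)²/E = (72 − 61.067)² / 61.067 = 1.96.

1.96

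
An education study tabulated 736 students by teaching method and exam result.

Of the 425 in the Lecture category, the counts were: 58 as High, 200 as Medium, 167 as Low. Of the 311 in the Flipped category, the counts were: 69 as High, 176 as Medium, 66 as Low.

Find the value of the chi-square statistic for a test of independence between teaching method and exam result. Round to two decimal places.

Row totals: 425, 311. Column totals: 127, 376, 233. Grand total N = 736.
Expected counts (row total × column total / N):
  Lecture, High: 425×127/736 = 73.336
  Lecture, Medium: 425×376/736 = 217.120
  Lecture, Low: 425×233/736 = 134.545
  Flipped, High: 311×127/736 = 53.664
  Flipped, Medium: 311×376/736 = 158.880
  Flipped, Low: 311×233/736 = 98.455
Contributions (O − E)²/E:
  (58 − 73.336)²/73.336 = 3.2071
  (200 − 217.120)²/217.120 = 1.3499
  (167 − 134.545)²/134.545 = 7.8288
  (69 − 53.664)²/53.664 = 4.3827
  (176 − 158.880)²/158.880 = 1.8448
  (66 − 98.455)²/98.455 = 10.6986
χ² = 3.2071 + 1.3499 + 7.8288 + 4.3827 + 1.8448 + 10.6986 = 29.31

29.31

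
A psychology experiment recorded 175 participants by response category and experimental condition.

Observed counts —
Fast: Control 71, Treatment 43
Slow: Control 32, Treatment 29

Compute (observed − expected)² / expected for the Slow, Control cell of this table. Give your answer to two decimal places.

0.42

Row total (Slow) = 61; column total (Control) = 103; N = 175.
Expected count E = 61 × 103 / 175 = 35.903.
Contribution = (O − E)²/E = (32 − 35.903)² / 35.903 = 0.42.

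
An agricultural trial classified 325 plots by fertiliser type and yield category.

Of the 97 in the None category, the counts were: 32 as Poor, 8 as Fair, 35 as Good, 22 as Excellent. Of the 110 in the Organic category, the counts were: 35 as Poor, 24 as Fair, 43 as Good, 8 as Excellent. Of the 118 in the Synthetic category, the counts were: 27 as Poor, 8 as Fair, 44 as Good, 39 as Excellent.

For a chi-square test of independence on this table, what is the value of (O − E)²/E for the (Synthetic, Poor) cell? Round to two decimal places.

1.49

Row total (Synthetic) = 118; column total (Poor) = 94; N = 325.
Expected count E = 118 × 94 / 325 = 34.129.
Contribution = (O − E)²/E = (27 − 34.129)² / 34.129 = 1.49.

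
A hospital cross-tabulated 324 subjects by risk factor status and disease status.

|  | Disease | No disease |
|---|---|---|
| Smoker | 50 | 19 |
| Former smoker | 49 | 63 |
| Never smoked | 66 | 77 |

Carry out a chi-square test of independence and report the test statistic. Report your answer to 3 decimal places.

16.418

Row totals: 69, 112, 143. Column totals: 165, 159. Grand total N = 324.
Expected counts (row total × column total / N):
  Smoker, Disease: 69×165/324 = 35.1389
  Smoker, No disease: 69×159/324 = 33.8611
  Former smoker, Disease: 112×165/324 = 57.0370
  Former smoker, No disease: 112×159/324 = 54.9630
  Never smoked, Disease: 143×165/324 = 72.8241
  Never smoked, No disease: 143×159/324 = 70.1759
Contributions (O − E)²/E:
  (50 − 35.1389)²/35.1389 = 6.2851
  (19 − 33.8611)²/33.8611 = 6.5223
  (49 − 57.0370)²/57.0370 = 1.1325
  (63 − 54.9630)²/54.9630 = 1.1752
  (66 − 72.8241)²/72.8241 = 0.6395
  (77 − 70.1759)²/70.1759 = 0.6636
χ² = 6.2851 + 6.5223 + 1.1325 + 1.1752 + 0.6395 + 0.6636 = 16.418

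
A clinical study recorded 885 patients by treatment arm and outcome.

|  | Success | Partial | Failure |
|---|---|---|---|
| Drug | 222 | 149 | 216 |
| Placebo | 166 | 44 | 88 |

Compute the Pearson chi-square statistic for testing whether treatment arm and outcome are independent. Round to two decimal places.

Row totals: 587, 298. Column totals: 388, 193, 304. Grand total N = 885.
Expected counts (row total × column total / N):
  Drug, Success: 587×388/885 = 257.351
  Drug, Partial: 587×193/885 = 128.012
  Drug, Failure: 587×304/885 = 201.636
  Placebo, Success: 298×388/885 = 130.649
  Placebo, Partial: 298×193/885 = 64.988
  Placebo, Failure: 298×304/885 = 102.364
Contributions (O − E)²/E:
  (222 − 257.351)²/257.351 = 4.8560
  (149 − 128.012)²/128.012 = 3.4411
  (216 − 201.636)²/201.636 = 1.0233
  (166 − 130.649)²/130.649 = 9.5653
  (44 − 64.988)²/64.988 = 6.7781
  (88 − 102.364)²/102.364 = 2.0156
χ² = 4.8560 + 3.4411 + 1.0233 + 9.5653 + 6.7781 + 2.0156 = 27.68

27.68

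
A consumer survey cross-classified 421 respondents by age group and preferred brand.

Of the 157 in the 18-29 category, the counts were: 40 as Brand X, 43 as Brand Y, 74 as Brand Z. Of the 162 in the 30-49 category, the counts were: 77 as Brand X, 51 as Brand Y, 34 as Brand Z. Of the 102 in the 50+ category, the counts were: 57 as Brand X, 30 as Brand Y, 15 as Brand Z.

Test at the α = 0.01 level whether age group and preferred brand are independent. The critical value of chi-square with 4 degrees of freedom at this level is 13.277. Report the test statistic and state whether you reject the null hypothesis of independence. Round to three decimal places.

45.090; reject H₀

Row totals: 157, 162, 102. Column totals: 174, 124, 123. Grand total N = 421.
Expected counts (row total × column total / N):
  18-29, Brand X: 157×174/421 = 64.8884
  18-29, Brand Y: 157×124/421 = 46.2423
  18-29, Brand Z: 157×123/421 = 45.8694
  30-49, Brand X: 162×174/421 = 66.9549
  30-49, Brand Y: 162×124/421 = 47.7150
  30-49, Brand Z: 162×123/421 = 47.3302
  50+, Brand X: 102×174/421 = 42.1568
  50+, Brand Y: 102×124/421 = 30.0428
  50+, Brand Z: 102×123/421 = 29.8005
Contributions (O − E)²/E:
  (40 − 64.8884)²/64.8884 = 9.5461
  (43 − 46.2423)²/46.2423 = 0.2273
  (74 − 45.8694)²/45.8694 = 17.2518
  (77 − 66.9549)²/66.9549 = 1.5070
  (51 − 47.7150)²/47.7150 = 0.2262
  (34 − 47.3302)²/47.3302 = 3.7544
  (57 − 42.1568)²/42.1568 = 5.2262
  (30 − 30.0428)²/30.0428 = 0.0001
  (15 − 29.8005)²/29.8005 = 7.3507
χ² = 9.5461 + 0.2273 + 17.2518 + 1.5070 + 0.2262 + 3.7544 + 5.2262 + 0.0001 + 7.3507 = 45.090
df = (3−1)(3−1) = 4. Since 45.090 > 13.277, reject the null hypothesis of independence at α = 0.01.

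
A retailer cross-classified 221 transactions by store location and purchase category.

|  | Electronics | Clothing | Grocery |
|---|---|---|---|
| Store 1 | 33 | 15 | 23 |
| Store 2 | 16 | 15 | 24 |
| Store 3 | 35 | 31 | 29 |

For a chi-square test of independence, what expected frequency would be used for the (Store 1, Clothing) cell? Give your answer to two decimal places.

19.60

Row total (Store 1) = 71; column total (Clothing) = 61; grand total N = 221.
Expected count = (row total × column total) / N = 71 × 61 / 221 = 19.60.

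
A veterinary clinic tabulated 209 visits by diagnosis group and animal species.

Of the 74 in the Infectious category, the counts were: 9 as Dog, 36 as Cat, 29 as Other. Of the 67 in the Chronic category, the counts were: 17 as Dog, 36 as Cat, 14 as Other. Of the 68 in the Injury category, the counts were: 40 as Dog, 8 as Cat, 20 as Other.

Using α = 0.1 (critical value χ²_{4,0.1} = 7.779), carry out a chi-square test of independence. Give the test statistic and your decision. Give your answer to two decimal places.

48.30; reject H₀

Row totals: 74, 67, 68. Column totals: 66, 80, 63. Grand total N = 209.
Expected counts (row total × column total / N):
  Infectious, Dog: 74×66/209 = 23.368
  Infectious, Cat: 74×80/209 = 28.325
  Infectious, Other: 74×63/209 = 22.306
  Chronic, Dog: 67×66/209 = 21.158
  Chronic, Cat: 67×80/209 = 25.646
  Chronic, Other: 67×63/209 = 20.196
  Injury, Dog: 68×66/209 = 21.474
  Injury, Cat: 68×80/209 = 26.029
  Injury, Other: 68×63/209 = 20.498
Contributions (O − E)²/E:
  (9 − 23.368)²/23.368 = 8.8343
  (36 − 28.325)²/28.325 = 2.0796
  (29 − 22.306)²/22.306 = 2.0089
  (17 − 21.158)²/21.158 = 0.8171
  (36 − 25.646)²/25.646 = 4.1802
  (14 − 20.196)²/20.196 = 1.9009
  (40 − 21.474)²/21.474 = 15.9827
  (8 − 26.029)²/26.029 = 12.4878
  (20 − 20.498)²/20.498 = 0.0121
χ² = 8.8343 + 2.0796 + 2.0089 + 0.8171 + 4.1802 + 1.9009 + 15.9827 + 12.4878 + 0.0121 = 48.30
df = (3−1)(3−1) = 4. Since 48.30 > 7.779, reject the null hypothesis of independence at α = 0.1.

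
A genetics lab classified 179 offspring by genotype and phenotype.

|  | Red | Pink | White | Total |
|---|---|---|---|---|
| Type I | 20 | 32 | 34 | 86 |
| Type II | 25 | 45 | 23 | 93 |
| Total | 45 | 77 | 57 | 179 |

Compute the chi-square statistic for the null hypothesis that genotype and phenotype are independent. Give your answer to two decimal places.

Grand total N = 179.
Expected counts (row total × column total / N):
  Type I, Red: 86×45/179 = 21.620
  Type I, Pink: 86×77/179 = 36.994
  Type I, White: 86×57/179 = 27.385
  Type II, Red: 93×45/179 = 23.380
  Type II, Pink: 93×77/179 = 40.006
  Type II, White: 93×57/179 = 29.615
Contributions (O − E)²/E:
  (20 − 21.620)²/21.620 = 0.1214
  (32 − 36.994)²/36.994 = 0.6742
  (34 − 27.385)²/27.385 = 1.5979
  (25 − 23.380)²/23.380 = 0.1122
  (45 − 40.006)²/40.006 = 0.6234
  (23 − 29.615)²/29.615 = 1.4776
χ² = 0.1214 + 0.6742 + 1.5979 + 0.1122 + 0.6234 + 1.4776 = 4.61

4.61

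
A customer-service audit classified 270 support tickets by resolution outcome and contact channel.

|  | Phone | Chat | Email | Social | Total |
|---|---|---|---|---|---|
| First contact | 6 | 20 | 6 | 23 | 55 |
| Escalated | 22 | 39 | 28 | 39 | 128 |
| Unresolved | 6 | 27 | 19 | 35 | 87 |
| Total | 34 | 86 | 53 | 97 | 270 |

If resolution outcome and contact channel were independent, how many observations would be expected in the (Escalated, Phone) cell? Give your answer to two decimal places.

Row total (Escalated) = 128; column total (Phone) = 34; grand total N = 270.
Expected count = (row total × column total) / N = 128 × 34 / 270 = 16.12.

16.12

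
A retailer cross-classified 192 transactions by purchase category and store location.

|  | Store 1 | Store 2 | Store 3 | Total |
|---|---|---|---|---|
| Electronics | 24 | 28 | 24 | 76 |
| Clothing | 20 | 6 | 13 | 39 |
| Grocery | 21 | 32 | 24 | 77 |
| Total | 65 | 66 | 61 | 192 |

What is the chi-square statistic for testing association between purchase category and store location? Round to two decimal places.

Grand total N = 192.
Expected counts (row total × column total / N):
  Electronics, Store 1: 76×65/192 = 25.729
  Electronics, Store 2: 76×66/192 = 26.125
  Electronics, Store 3: 76×61/192 = 24.146
  Clothing, Store 1: 39×65/192 = 13.203
  Clothing, Store 2: 39×66/192 = 13.406
  Clothing, Store 3: 39×61/192 = 12.391
  Grocery, Store 1: 77×65/192 = 26.068
  Grocery, Store 2: 77×66/192 = 26.469
  Grocery, Store 3: 77×61/192 = 24.464
Contributions (O − E)²/E:
  (24 − 25.729)²/25.729 = 0.1162
  (28 − 26.125)²/26.125 = 0.1346
  (24 − 24.146)²/24.146 = 0.0009
  (20 − 13.203)²/13.203 = 3.4991
  (6 − 13.406)²/13.406 = 4.0914
  (13 − 12.391)²/12.391 = 0.0299
  (21 − 26.068)²/26.068 = 0.9853
  (32 − 26.469)²/26.469 = 1.1558
  (24 − 24.464)²/24.464 = 0.0088
χ² = 0.1162 + 0.1346 + 0.0009 + 3.4991 + 4.0914 + 0.0299 + 0.9853 + 1.1558 + 0.0088 = 10.02

10.02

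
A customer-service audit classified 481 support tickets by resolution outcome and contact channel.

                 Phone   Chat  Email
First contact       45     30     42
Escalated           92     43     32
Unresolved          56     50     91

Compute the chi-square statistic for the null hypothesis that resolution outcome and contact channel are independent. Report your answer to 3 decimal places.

Row totals: 117, 167, 197. Column totals: 193, 123, 165. Grand total N = 481.
Expected counts (row total × column total / N):
  First contact, Phone: 117×193/481 = 46.9459
  First contact, Chat: 117×123/481 = 29.9189
  First contact, Email: 117×165/481 = 40.1351
  Escalated, Phone: 167×193/481 = 67.0083
  Escalated, Chat: 167×123/481 = 42.7048
  Escalated, Email: 167×165/481 = 57.2869
  Unresolved, Phone: 197×193/481 = 79.0457
  Unresolved, Chat: 197×123/481 = 50.3763
  Unresolved, Email: 197×165/481 = 67.5780
Contributions (O − E)²/E:
  (45 − 46.9459)²/46.9459 = 0.0807
  (30 − 29.9189)²/29.9189 = 0.0002
  (42 − 40.1351)²/40.1351 = 0.0867
  (92 − 67.0083)²/67.0083 = 9.3210
  (43 − 42.7048)²/42.7048 = 0.0020
  (32 − 57.2869)²/57.2869 = 11.1618
  (56 − 79.0457)²/79.0457 = 6.7190
  (50 − 50.3763)²/50.3763 = 0.0028
  (91 − 67.5780)²/67.5780 = 8.1179
χ² = 0.0807 + 0.0002 + 0.0867 + 9.3210 + 0.0020 + 11.1618 + 6.7190 + 0.0028 + 8.1179 = 35.492

35.492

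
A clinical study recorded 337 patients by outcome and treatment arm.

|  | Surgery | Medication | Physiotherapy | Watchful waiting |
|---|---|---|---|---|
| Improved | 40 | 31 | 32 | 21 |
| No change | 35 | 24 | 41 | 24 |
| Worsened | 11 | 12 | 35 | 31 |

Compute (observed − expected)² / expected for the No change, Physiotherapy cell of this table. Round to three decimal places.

0.040

Row total (No change) = 124; column total (Physiotherapy) = 108; N = 337.
Expected count E = 124 × 108 / 337 = 39.7389.
Contribution = (O − E)²/E = (41 − 39.7389)² / 39.7389 = 0.040.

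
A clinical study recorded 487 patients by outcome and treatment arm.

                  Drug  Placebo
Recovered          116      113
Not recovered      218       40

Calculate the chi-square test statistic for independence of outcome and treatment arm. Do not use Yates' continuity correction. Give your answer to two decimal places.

Row totals: 229, 258. Column totals: 334, 153. Grand total N = 487.
Expected counts (row total × column total / N):
  Recovered, Drug: 229×334/487 = 157.05544
  Recovered, Placebo: 229×153/487 = 71.94456
  Not recovered, Drug: 258×334/487 = 176.94456
  Not recovered, Placebo: 258×153/487 = 81.05544
Contributions (O − E)²/E:
  (116 − 157.05544)²/157.05544 = 10.7322
  (113 − 71.94456)²/71.94456 = 23.4284
  (218 − 176.94456)²/176.94456 = 9.5259
  (40 − 81.05544)²/81.05544 = 20.7950
χ² = 10.7322 + 23.4284 + 9.5259 + 20.7950 = 64.48

64.48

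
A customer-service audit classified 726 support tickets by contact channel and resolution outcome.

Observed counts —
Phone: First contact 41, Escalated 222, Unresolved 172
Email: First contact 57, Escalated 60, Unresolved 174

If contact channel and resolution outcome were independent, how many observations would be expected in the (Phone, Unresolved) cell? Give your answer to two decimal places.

207.31

Row total (Phone) = 435; column total (Unresolved) = 346; grand total N = 726.
Expected count = (row total × column total) / N = 435 × 346 / 726 = 207.31.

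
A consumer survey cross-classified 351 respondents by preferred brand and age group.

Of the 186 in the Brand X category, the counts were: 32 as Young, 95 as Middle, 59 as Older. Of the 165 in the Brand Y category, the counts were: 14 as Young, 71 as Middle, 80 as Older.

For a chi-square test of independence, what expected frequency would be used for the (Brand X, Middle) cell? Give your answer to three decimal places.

87.966

Row total (Brand X) = 186; column total (Middle) = 166; grand total N = 351.
Expected count = (row total × column total) / N = 186 × 166 / 351 = 87.966.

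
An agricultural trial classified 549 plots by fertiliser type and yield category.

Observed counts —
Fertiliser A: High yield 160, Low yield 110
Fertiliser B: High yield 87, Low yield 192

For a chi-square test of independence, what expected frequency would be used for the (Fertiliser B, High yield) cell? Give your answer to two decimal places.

125.52

Row total (Fertiliser B) = 279; column total (High yield) = 247; grand total N = 549.
Expected count = (row total × column total) / N = 279 × 247 / 549 = 125.52.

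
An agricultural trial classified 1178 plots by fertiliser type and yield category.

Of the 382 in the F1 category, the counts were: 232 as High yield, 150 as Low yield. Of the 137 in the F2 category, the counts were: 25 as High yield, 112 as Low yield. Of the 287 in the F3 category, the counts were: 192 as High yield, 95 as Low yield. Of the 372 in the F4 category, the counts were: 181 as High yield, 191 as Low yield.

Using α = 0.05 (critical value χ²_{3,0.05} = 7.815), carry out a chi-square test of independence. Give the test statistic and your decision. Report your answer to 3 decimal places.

100.683; reject H₀

Row totals: 382, 137, 287, 372. Column totals: 630, 548. Grand total N = 1178.
Expected counts (row total × column total / N):
  F1, High yield: 382×630/1178 = 204.2954
  F1, Low yield: 382×548/1178 = 177.7046
  F2, High yield: 137×630/1178 = 73.2683
  F2, Low yield: 137×548/1178 = 63.7317
  F3, High yield: 287×630/1178 = 153.4890
  F3, Low yield: 287×548/1178 = 133.5110
  F4, High yield: 372×630/1178 = 198.9474
  F4, Low yield: 372×548/1178 = 173.0526
Contributions (O − E)²/E:
  (232 − 204.2954)²/204.2954 = 3.7570
  (150 − 177.7046)²/177.7046 = 4.3192
  (25 − 73.2683)²/73.2683 = 31.7986
  (112 − 63.7317)²/63.7317 = 36.5568
  (192 − 153.4890)²/153.4890 = 9.6626
  (95 − 133.5110)²/133.5110 = 11.1084
  (181 − 198.9474)²/198.9474 = 1.6191
  (191 − 173.0526)²/173.0526 = 1.8613
χ² = 3.7570 + 4.3192 + 31.7986 + 36.5568 + 9.6626 + 11.1084 + 1.6191 + 1.8613 = 100.683
df = (4−1)(2−1) = 3. Since 100.683 > 7.815, reject the null hypothesis of independence at α = 0.05.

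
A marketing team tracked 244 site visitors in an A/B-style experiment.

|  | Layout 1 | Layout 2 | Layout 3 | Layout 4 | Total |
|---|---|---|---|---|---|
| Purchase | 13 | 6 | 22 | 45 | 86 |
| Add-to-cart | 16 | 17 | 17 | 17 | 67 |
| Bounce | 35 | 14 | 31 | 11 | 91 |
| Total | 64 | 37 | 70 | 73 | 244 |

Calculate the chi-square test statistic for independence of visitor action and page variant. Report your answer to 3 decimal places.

Grand total N = 244.
Expected counts (row total × column total / N):
  Purchase, Layout 1: 86×64/244 = 22.55738
  Purchase, Layout 2: 86×37/244 = 13.04098
  Purchase, Layout 3: 86×70/244 = 24.67213
  Purchase, Layout 4: 86×73/244 = 25.72951
  Add-to-cart, Layout 1: 67×64/244 = 17.57377
  Add-to-cart, Layout 2: 67×37/244 = 10.15984
  Add-to-cart, Layout 3: 67×70/244 = 19.22131
  Add-to-cart, Layout 4: 67×73/244 = 20.04508
  Bounce, Layout 1: 91×64/244 = 23.86885
  Bounce, Layout 2: 91×37/244 = 13.79918
  Bounce, Layout 3: 91×70/244 = 26.10656
  Bounce, Layout 4: 91×73/244 = 27.22541
Contributions (O − E)²/E:
  (13 − 22.55738)²/22.55738 = 4.0494
  (6 − 13.04098)²/13.04098 = 3.8015
  (22 − 24.67213)²/24.67213 = 0.2894
  (45 − 25.72951)²/25.72951 = 14.4329
  (16 − 17.57377)²/17.57377 = 0.1409
  (17 − 10.15984)²/10.15984 = 4.6052
  (17 − 19.22131)²/19.22131 = 0.2567
  (17 − 20.04508)²/20.04508 = 0.4626
  (35 − 23.86885)²/23.86885 = 5.1910
  (14 − 13.79918)²/13.79918 = 0.0029
  (31 − 26.10656)²/26.10656 = 0.9172
  (11 − 27.22541)²/27.22541 = 9.6698
χ² = 4.0494 + 3.8015 + 0.2894 + 14.4329 + 0.1409 + 4.6052 + 0.2567 + 0.4626 + 5.1910 + 0.0029 + 0.9172 + 9.6698 = 43.820

43.820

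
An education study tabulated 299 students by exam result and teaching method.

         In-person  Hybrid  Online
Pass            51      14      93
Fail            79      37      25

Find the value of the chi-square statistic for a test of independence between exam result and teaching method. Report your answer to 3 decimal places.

Row totals: 158, 141. Column totals: 130, 51, 118. Grand total N = 299.
Expected counts (row total × column total / N):
  Pass, In-person: 158×130/299 = 68.6957
  Pass, Hybrid: 158×51/299 = 26.9498
  Pass, Online: 158×118/299 = 62.3545
  Fail, In-person: 141×130/299 = 61.3043
  Fail, Hybrid: 141×51/299 = 24.0502
  Fail, Online: 141×118/299 = 55.6455
Contributions (O − E)²/E:
  (51 − 68.6957)²/68.6957 = 4.5583
  (14 − 26.9498)²/26.9498 = 6.2226
  (93 − 62.3545)²/62.3545 = 15.0614
  (79 − 61.3043)²/61.3043 = 5.1079
  (37 − 24.0502)²/24.0502 = 6.9728
  (25 − 55.6455)²/55.6455 = 16.8773
χ² = 4.5583 + 6.2226 + 15.0614 + 5.1079 + 6.9728 + 16.8773 = 54.800

54.800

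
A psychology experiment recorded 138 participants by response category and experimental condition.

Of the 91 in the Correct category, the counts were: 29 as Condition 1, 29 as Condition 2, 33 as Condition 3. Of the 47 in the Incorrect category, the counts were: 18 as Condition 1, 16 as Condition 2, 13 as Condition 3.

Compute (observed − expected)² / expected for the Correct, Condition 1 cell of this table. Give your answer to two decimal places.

0.13

Row total (Correct) = 91; column total (Condition 1) = 47; N = 138.
Expected count E = 91 × 47 / 138 = 30.993.
Contribution = (O − E)²/E = (29 − 30.993)² / 30.993 = 0.13.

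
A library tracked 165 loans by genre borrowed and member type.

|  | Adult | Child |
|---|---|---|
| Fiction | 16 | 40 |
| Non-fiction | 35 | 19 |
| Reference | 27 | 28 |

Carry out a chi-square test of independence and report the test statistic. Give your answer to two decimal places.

14.60

Row totals: 56, 54, 55. Column totals: 78, 87. Grand total N = 165.
Expected counts (row total × column total / N):
  Fiction, Adult: 56×78/165 = 26.473
  Fiction, Child: 56×87/165 = 29.527
  Non-fiction, Adult: 54×78/165 = 25.527
  Non-fiction, Child: 54×87/165 = 28.473
  Reference, Adult: 55×78/165 = 26.000
  Reference, Child: 55×87/165 = 29.000
Contributions (O − E)²/E:
  (16 − 26.473)²/26.473 = 4.1432
  (40 − 29.527)²/29.527 = 3.7147
  (35 − 25.527)²/25.527 = 3.5154
  (19 − 28.473)²/28.473 = 3.1517
  (27 − 26.000)²/26.000 = 0.0385
  (28 − 29.000)²/29.000 = 0.0345
χ² = 4.1432 + 3.7147 + 3.5154 + 3.1517 + 0.0385 + 0.0345 = 14.60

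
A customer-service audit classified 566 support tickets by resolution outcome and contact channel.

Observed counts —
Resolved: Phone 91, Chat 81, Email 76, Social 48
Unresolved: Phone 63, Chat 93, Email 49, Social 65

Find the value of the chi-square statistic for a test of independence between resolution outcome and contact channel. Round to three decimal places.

13.141

Row totals: 296, 270. Column totals: 154, 174, 125, 113. Grand total N = 566.
Expected counts (row total × column total / N):
  Resolved, Phone: 296×154/566 = 80.5371
  Resolved, Chat: 296×174/566 = 90.9965
  Resolved, Email: 296×125/566 = 65.3710
  Resolved, Social: 296×113/566 = 59.0954
  Unresolved, Phone: 270×154/566 = 73.4629
  Unresolved, Chat: 270×174/566 = 83.0035
  Unresolved, Email: 270×125/566 = 59.6290
  Unresolved, Social: 270×113/566 = 53.9046
Contributions (O − E)²/E:
  (91 − 80.5371)²/80.5371 = 1.3593
  (81 − 90.9965)²/90.9965 = 1.0982
  (76 − 65.3710)²/65.3710 = 1.7282
  (48 − 59.0954)²/59.0954 = 2.0832
  (63 − 73.4629)²/73.4629 = 1.4902
  (93 − 83.0035)²/83.0035 = 1.2039
  (49 − 59.6290)²/59.6290 = 1.8946
  (65 − 53.9046)²/53.9046 = 2.2838
χ² = 1.3593 + 1.0982 + 1.7282 + 2.0832 + 1.4902 + 1.2039 + 1.8946 + 2.2838 = 13.141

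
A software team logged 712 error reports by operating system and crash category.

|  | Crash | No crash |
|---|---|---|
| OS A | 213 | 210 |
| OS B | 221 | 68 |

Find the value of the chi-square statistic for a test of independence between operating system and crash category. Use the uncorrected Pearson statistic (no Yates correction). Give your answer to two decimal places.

49.20

Row totals: 423, 289. Column totals: 434, 278. Grand total N = 712.
Expected counts (row total × column total / N):
  OS A, Crash: 423×434/712 = 257.840
  OS A, No crash: 423×278/712 = 165.160
  OS B, Crash: 289×434/712 = 176.160
  OS B, No crash: 289×278/712 = 112.840
Contributions (O − E)²/E:
  (213 − 257.840)²/257.840 = 7.7980
  (210 − 165.160)²/165.160 = 12.1738
  (221 − 176.160)²/176.160 = 11.4136
  (68 − 112.840)²/112.840 = 17.8184
χ² = 7.7980 + 12.1738 + 11.4136 + 17.8184 = 49.20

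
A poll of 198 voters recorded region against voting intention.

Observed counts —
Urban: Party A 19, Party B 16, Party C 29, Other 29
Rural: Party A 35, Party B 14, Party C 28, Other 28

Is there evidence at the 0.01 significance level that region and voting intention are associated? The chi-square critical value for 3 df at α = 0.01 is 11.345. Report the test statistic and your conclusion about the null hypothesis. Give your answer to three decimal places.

Row totals: 93, 105. Column totals: 54, 30, 57, 57. Grand total N = 198.
Expected counts (row total × column total / N):
  Urban, Party A: 93×54/198 = 25.3636
  Urban, Party B: 93×30/198 = 14.0909
  Urban, Party C: 93×57/198 = 26.7727
  Urban, Other: 93×57/198 = 26.7727
  Rural, Party A: 105×54/198 = 28.6364
  Rural, Party B: 105×30/198 = 15.9091
  Rural, Party C: 105×57/198 = 30.2273
  Rural, Other: 105×57/198 = 30.2273
Contributions (O − E)²/E:
  (19 − 25.3636)²/25.3636 = 1.5966
  (16 − 14.0909)²/14.0909 = 0.2587
  (29 − 26.7727)²/26.7727 = 0.1853
  (29 − 26.7727)²/26.7727 = 0.1853
  (35 − 28.6364)²/28.6364 = 1.4141
  (14 − 15.9091)²/15.9091 = 0.2291
  (28 − 30.2273)²/30.2273 = 0.1641
  (28 − 30.2273)²/30.2273 = 0.1641
χ² = 1.5966 + 0.2587 + 0.1853 + 0.1853 + 1.4141 + 0.2291 + 0.1641 + 0.1641 = 4.197
df = (2−1)(4−1) = 3. Since 4.197 < 11.345, fail to reject the null hypothesis of independence at α = 0.01.

4.197; fail to reject H₀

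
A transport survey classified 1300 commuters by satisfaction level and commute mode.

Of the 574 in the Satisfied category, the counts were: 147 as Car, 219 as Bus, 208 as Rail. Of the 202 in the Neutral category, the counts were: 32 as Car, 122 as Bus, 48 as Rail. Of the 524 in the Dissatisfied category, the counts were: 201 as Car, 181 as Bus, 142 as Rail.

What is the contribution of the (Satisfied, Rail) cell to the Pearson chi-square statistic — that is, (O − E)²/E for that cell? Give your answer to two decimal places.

Row total (Satisfied) = 574; column total (Rail) = 398; N = 1300.
Expected count E = 574 × 398 / 1300 = 175.7323.
Contribution = (O − E)²/E = (208 − 175.7323)² / 175.7323 = 5.92.

5.92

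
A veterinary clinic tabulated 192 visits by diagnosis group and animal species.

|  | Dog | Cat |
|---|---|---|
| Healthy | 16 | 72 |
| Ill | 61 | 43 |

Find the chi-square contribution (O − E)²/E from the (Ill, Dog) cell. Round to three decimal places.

Row total (Ill) = 104; column total (Dog) = 77; N = 192.
Expected count E = 104 × 77 / 192 = 41.7083.
Contribution = (O − E)²/E = (61 − 41.7083)² / 41.7083 = 8.923.

8.923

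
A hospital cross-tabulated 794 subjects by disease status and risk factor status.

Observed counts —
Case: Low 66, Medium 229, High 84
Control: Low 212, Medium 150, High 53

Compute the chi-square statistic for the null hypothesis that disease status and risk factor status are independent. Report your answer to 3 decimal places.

98.729

Row totals: 379, 415. Column totals: 278, 379, 137. Grand total N = 794.
Expected counts (row total × column total / N):
  Case, Low: 379×278/794 = 132.6977
  Case, Medium: 379×379/794 = 180.9081
  Case, High: 379×137/794 = 65.3942
  Control, Low: 415×278/794 = 145.3023
  Control, Medium: 415×379/794 = 198.0919
  Control, High: 415×137/794 = 71.6058
Contributions (O − E)²/E:
  (66 − 132.6977)²/132.6977 = 33.5242
  (229 − 180.9081)²/180.9081 = 12.7846
  (84 − 65.3942)²/65.3942 = 5.2937
  (212 − 145.3023)²/145.3023 = 30.6161
  (150 − 198.0919)²/198.0919 = 11.6755
  (53 − 71.6058)²/71.6058 = 4.8345
χ² = 33.5242 + 12.7846 + 5.2937 + 30.6161 + 11.6755 + 4.8345 = 98.729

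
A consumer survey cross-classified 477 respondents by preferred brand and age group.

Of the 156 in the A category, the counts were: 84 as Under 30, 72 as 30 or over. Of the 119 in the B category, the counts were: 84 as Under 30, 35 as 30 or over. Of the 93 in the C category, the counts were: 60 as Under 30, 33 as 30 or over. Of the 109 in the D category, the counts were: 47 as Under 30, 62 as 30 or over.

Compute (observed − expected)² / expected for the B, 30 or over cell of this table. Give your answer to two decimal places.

Row total (B) = 119; column total (30 or over) = 202; N = 477.
Expected count E = 119 × 202 / 477 = 50.394.
Contribution = (O − E)²/E = (35 − 50.394)² / 50.394 = 4.70.

4.70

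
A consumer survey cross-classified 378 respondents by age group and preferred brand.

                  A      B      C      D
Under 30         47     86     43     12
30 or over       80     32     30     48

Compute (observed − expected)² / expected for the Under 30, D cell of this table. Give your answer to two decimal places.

10.67

Row total (Under 30) = 188; column total (D) = 60; N = 378.
Expected count E = 188 × 60 / 378 = 29.841.
Contribution = (O − E)²/E = (12 − 29.841)² / 29.841 = 10.67.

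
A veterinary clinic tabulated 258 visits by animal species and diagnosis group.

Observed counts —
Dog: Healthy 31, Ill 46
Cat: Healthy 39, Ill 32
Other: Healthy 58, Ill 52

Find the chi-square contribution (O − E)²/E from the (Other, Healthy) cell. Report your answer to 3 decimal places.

0.215

Row total (Other) = 110; column total (Healthy) = 128; N = 258.
Expected count E = 110 × 128 / 258 = 54.5736.
Contribution = (O − E)²/E = (58 − 54.5736)² / 54.5736 = 0.215.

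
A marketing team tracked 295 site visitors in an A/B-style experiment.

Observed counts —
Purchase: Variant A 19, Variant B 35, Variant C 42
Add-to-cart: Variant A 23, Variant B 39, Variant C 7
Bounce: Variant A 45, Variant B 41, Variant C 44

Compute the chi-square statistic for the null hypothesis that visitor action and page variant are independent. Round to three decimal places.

Row totals: 96, 69, 130. Column totals: 87, 115, 93. Grand total N = 295.
Expected counts (row total × column total / N):
  Purchase, Variant A: 96×87/295 = 28.3119
  Purchase, Variant B: 96×115/295 = 37.4237
  Purchase, Variant C: 96×93/295 = 30.2644
  Add-to-cart, Variant A: 69×87/295 = 20.3492
  Add-to-cart, Variant B: 69×115/295 = 26.8983
  Add-to-cart, Variant C: 69×93/295 = 21.7525
  Bounce, Variant A: 130×87/295 = 38.3390
  Bounce, Variant B: 130×115/295 = 50.6780
  Bounce, Variant C: 130×93/295 = 40.9831
Contributions (O − E)²/E:
  (19 − 28.3119)²/28.3119 = 3.0627
  (35 − 37.4237)²/37.4237 = 0.1570
  (42 − 30.2644)²/30.2644 = 4.5507
  (23 − 20.3492)²/20.3492 = 0.3453
  (39 − 26.8983)²/26.8983 = 5.4446
  (7 − 21.7525)²/21.7525 = 10.0051
  (45 − 38.3390)²/38.3390 = 1.1573
  (41 − 50.6780)²/50.6780 = 1.8482
  (44 − 40.9831)²/40.9831 = 0.2221
χ² = 3.0627 + 0.1570 + 4.5507 + 0.3453 + 5.4446 + 10.0051 + 1.1573 + 1.8482 + 0.2221 = 26.793

26.793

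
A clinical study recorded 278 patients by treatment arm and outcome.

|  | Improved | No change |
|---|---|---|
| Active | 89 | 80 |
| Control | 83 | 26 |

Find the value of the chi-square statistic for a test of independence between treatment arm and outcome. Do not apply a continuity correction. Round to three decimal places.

15.491

Row totals: 169, 109. Column totals: 172, 106. Grand total N = 278.
Expected counts (row total × column total / N):
  Active, Improved: 169×172/278 = 104.5612
  Active, No change: 169×106/278 = 64.4388
  Control, Improved: 109×172/278 = 67.4388
  Control, No change: 109×106/278 = 41.5612
Contributions (O − E)²/E:
  (89 − 104.5612)²/104.5612 = 2.3159
  (80 − 64.4388)²/64.4388 = 3.7578
  (83 − 67.4388)²/67.4388 = 3.5907
  (26 − 41.5612)²/41.5612 = 5.8264
χ² = 2.3159 + 3.7578 + 3.5907 + 5.8264 = 15.491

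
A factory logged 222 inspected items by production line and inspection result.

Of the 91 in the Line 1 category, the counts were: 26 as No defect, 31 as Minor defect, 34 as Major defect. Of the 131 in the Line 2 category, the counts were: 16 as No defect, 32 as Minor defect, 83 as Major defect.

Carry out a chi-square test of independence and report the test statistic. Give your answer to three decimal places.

Row totals: 91, 131. Column totals: 42, 63, 117. Grand total N = 222.
Expected counts (row total × column total / N):
  Line 1, No defect: 91×42/222 = 17.21622
  Line 1, Minor defect: 91×63/222 = 25.82432
  Line 1, Major defect: 91×117/222 = 47.95946
  Line 2, No defect: 131×42/222 = 24.78378
  Line 2, Minor defect: 131×63/222 = 37.17568
  Line 2, Major defect: 131×117/222 = 69.04054
Contributions (O − E)²/E:
  (26 − 17.21622)²/17.21622 = 4.4815
  (31 − 25.82432)²/25.82432 = 1.0373
  (34 − 47.95946)²/47.95946 = 4.0632
  (16 − 24.78378)²/24.78378 = 3.1131
  (32 − 37.17568)²/37.17568 = 0.7206
  (83 − 69.04054)²/69.04054 = 2.8225
χ² = 4.4815 + 1.0373 + 4.0632 + 3.1131 + 0.7206 + 2.8225 = 16.238

16.238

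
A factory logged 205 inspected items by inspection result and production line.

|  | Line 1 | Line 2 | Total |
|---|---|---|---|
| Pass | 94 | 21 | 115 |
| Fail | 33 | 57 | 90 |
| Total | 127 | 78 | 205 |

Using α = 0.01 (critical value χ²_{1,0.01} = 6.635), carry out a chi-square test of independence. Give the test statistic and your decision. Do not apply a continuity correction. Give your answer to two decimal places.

Grand total N = 205.
Expected counts (row total × column total / N):
  Pass, Line 1: 115×127/205 = 71.244
  Pass, Line 2: 115×78/205 = 43.756
  Fail, Line 1: 90×127/205 = 55.756
  Fail, Line 2: 90×78/205 = 34.244
Contributions (O − E)²/E:
  (94 − 71.244)²/71.244 = 7.2685
  (21 − 43.756)²/43.756 = 11.8346
  (33 − 55.756)²/55.756 = 9.2875
  (57 − 34.244)²/34.244 = 15.1219
χ² = 7.2685 + 11.8346 + 9.2875 + 15.1219 = 43.51
df = (2−1)(2−1) = 1. Since 43.51 > 6.635, reject the null hypothesis of independence at α = 0.01.

43.51; reject H₀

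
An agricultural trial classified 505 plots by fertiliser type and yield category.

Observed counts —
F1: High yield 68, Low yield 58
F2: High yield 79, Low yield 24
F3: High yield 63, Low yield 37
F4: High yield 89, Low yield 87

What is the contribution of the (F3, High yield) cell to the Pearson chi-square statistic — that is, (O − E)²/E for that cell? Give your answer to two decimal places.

0.24

Row total (F3) = 100; column total (High yield) = 299; N = 505.
Expected count E = 100 × 299 / 505 = 59.2079.
Contribution = (O − E)²/E = (63 − 59.2079)² / 59.2079 = 0.24.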